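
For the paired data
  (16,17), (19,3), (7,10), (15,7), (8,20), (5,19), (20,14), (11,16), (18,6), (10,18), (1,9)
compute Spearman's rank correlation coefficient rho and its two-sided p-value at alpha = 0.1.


Step 1: Rank x and y separately (midranks; no ties here).
rank(x): 16->8, 19->10, 7->3, 15->7, 8->4, 5->2, 20->11, 11->6, 18->9, 10->5, 1->1
rank(y): 17->8, 3->1, 10->5, 7->3, 20->11, 19->10, 14->6, 16->7, 6->2, 18->9, 9->4
Step 2: d_i = R_x(i) - R_y(i); compute d_i^2.
  (8-8)^2=0, (10-1)^2=81, (3-5)^2=4, (7-3)^2=16, (4-11)^2=49, (2-10)^2=64, (11-6)^2=25, (6-7)^2=1, (9-2)^2=49, (5-9)^2=16, (1-4)^2=9
sum(d^2) = 314.
Step 3: rho = 1 - 6*314 / (11*(11^2 - 1)) = 1 - 1884/1320 = -0.427273.
Step 4: Under H0, t = rho * sqrt((n-2)/(1-rho^2)) = -1.4177 ~ t(9).
Step 5: Two-sided p-value from the t-distribution with 9 df = 0.189944.
Step 6: alpha = 0.1. fail to reject H0.

rho = -0.4273, p = 0.189944, fail to reject H0 at alpha = 0.1.


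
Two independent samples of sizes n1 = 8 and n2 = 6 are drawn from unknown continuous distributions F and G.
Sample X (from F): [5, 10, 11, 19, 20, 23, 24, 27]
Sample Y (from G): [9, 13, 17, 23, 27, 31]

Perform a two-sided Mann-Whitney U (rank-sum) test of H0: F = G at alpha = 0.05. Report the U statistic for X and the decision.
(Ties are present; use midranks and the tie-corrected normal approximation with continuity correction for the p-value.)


Step 1: Combine and sort all 14 observations; assign midranks.
sorted (value, group): (5,X), (9,Y), (10,X), (11,X), (13,Y), (17,Y), (19,X), (20,X), (23,X), (23,Y), (24,X), (27,X), (27,Y), (31,Y)
ranks: 5->1, 9->2, 10->3, 11->4, 13->5, 17->6, 19->7, 20->8, 23->9.5, 23->9.5, 24->11, 27->12.5, 27->12.5, 31->14
Step 2: Rank sum for X: R1 = 1 + 3 + 4 + 7 + 8 + 9.5 + 11 + 12.5 = 56.
Step 3: U_X = R1 - n1(n1+1)/2 = 56 - 8*9/2 = 56 - 36 = 20.
       U_Y = n1*n2 - U_X = 48 - 20 = 28.
Step 4: Ties are present, so use the tie-corrected normal approximation (with continuity correction) for the p-value.
Step 5: p-value = 0.650661; compare to alpha = 0.05. fail to reject H0.

U_X = 20, p = 0.650661, fail to reject H0 at alpha = 0.05.


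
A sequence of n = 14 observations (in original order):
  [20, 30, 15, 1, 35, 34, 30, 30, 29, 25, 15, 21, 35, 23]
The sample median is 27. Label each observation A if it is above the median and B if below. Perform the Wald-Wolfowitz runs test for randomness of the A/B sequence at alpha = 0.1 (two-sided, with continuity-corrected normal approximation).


Step 1: Compute median = 27; label A = above, B = below.
Labels in order: BABBAAAAABBBAB  (n_A = 7, n_B = 7)
Step 2: Count runs R = 7.
Step 3: Under H0 (random ordering), E[R] = 2*n_A*n_B/(n_A+n_B) + 1 = 2*7*7/14 + 1 = 8.0000.
        Var[R] = 2*n_A*n_B*(2*n_A*n_B - n_A - n_B) / ((n_A+n_B)^2 * (n_A+n_B-1)) = 8232/2548 = 3.2308.
        SD[R] = 1.7974.
Step 4: Continuity-corrected z = (R + 0.5 - E[R]) / SD[R] = (7 + 0.5 - 8.0000) / 1.7974 = -0.2782.
Step 5: Two-sided p-value via normal approximation = 2*(1 - Phi(|z|)) = 0.780879.
Step 6: alpha = 0.1. fail to reject H0.

R = 7, z = -0.2782, p = 0.780879, fail to reject H0.


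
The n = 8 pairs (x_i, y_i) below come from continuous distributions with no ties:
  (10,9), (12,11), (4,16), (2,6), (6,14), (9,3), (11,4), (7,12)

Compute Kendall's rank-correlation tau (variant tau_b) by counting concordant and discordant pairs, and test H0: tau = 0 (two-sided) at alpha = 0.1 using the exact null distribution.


Step 1: Enumerate the 28 unordered pairs (i,j) with i<j and classify each by sign(x_j-x_i) * sign(y_j-y_i).
  (1,2):dx=+2,dy=+2->C; (1,3):dx=-6,dy=+7->D; (1,4):dx=-8,dy=-3->C; (1,5):dx=-4,dy=+5->D
  (1,6):dx=-1,dy=-6->C; (1,7):dx=+1,dy=-5->D; (1,8):dx=-3,dy=+3->D; (2,3):dx=-8,dy=+5->D
  (2,4):dx=-10,dy=-5->C; (2,5):dx=-6,dy=+3->D; (2,6):dx=-3,dy=-8->C; (2,7):dx=-1,dy=-7->C
  (2,8):dx=-5,dy=+1->D; (3,4):dx=-2,dy=-10->C; (3,5):dx=+2,dy=-2->D; (3,6):dx=+5,dy=-13->D
  (3,7):dx=+7,dy=-12->D; (3,8):dx=+3,dy=-4->D; (4,5):dx=+4,dy=+8->C; (4,6):dx=+7,dy=-3->D
  (4,7):dx=+9,dy=-2->D; (4,8):dx=+5,dy=+6->C; (5,6):dx=+3,dy=-11->D; (5,7):dx=+5,dy=-10->D
  (5,8):dx=+1,dy=-2->D; (6,7):dx=+2,dy=+1->C; (6,8):dx=-2,dy=+9->D; (7,8):dx=-4,dy=+8->D
Step 2: C = 10, D = 18, total pairs = 28.
Step 3: tau = (C - D)/(n(n-1)/2) = (10 - 18)/28 = -0.285714.
Step 4: Exact two-sided p-value (enumerate n! = 40320 permutations of y under H0): p = 0.398760.
Step 5: alpha = 0.1. fail to reject H0.

tau_b = -0.2857 (C=10, D=18), p = 0.398760, fail to reject H0.


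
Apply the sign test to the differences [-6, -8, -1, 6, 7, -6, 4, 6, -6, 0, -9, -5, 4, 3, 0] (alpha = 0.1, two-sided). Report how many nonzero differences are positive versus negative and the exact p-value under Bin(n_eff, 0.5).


Step 1: Discard zero differences. Original n = 15; n_eff = number of nonzero differences = 13.
Nonzero differences (with sign): -6, -8, -1, +6, +7, -6, +4, +6, -6, -9, -5, +4, +3
Step 2: Count signs: positive = 6, negative = 7.
Step 3: Under H0: P(positive) = 0.5, so the number of positives S ~ Bin(13, 0.5).
Step 4: Two-sided exact p-value = sum of Bin(13,0.5) probabilities at or below the observed probability = 1.000000.
Step 5: alpha = 0.1. fail to reject H0.

n_eff = 13, pos = 6, neg = 7, p = 1.000000, fail to reject H0.


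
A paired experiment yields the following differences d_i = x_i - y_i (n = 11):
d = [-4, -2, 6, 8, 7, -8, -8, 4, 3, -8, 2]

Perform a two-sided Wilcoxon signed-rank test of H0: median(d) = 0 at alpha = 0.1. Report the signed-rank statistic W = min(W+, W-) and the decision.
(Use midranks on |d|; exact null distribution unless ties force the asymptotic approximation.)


Step 1: Drop any zero differences (none here) and take |d_i|.
|d| = [4, 2, 6, 8, 7, 8, 8, 4, 3, 8, 2]
Step 2: Midrank |d_i| (ties get averaged ranks).
ranks: |4|->4.5, |2|->1.5, |6|->6, |8|->9.5, |7|->7, |8|->9.5, |8|->9.5, |4|->4.5, |3|->3, |8|->9.5, |2|->1.5
Step 3: Attach original signs; sum ranks with positive sign and with negative sign.
W+ = 6 + 9.5 + 7 + 4.5 + 3 + 1.5 = 31.5
W- = 4.5 + 1.5 + 9.5 + 9.5 + 9.5 = 34.5
(Check: W+ + W- = 66 should equal n(n+1)/2 = 66.)
Step 4: Test statistic W = min(W+, W-) = 31.5.
Step 5: Ties in |d|, so use the tie-corrected normal approximation.
        E[W] = n(n+1)/4 = 11*12/4 = 33.
        Tie groups: |d|=2 (t=2), |d|=4 (t=2), |d|=8 (t=4); sum(t^3 - t) = 72.
        Var[W] = n(n+1)(2n+1)/24 - sum(t^3-t)/48 = 3036/24 - 72/48 = 125.
        z = (W - E[W]) / sqrt(Var[W]) = (31.5 - 33) / 11.1803 = -0.1342.
        Two-sided p = 2*Phi(z) = 0.893273.
Step 6: alpha = 0.1. fail to reject H0.

W+ = 31.5, W- = 34.5, W = min = 31.5, p = 0.893273, fail to reject H0.


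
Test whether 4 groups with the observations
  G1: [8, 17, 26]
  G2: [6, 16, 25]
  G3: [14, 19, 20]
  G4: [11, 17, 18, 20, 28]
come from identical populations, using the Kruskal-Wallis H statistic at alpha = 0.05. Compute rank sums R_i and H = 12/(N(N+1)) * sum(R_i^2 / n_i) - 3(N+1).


Step 1: Combine all N = 14 observations and assign midranks.
sorted (value, group, rank): (6,G2,1), (8,G1,2), (11,G4,3), (14,G3,4), (16,G2,5), (17,G1,6.5), (17,G4,6.5), (18,G4,8), (19,G3,9), (20,G3,10.5), (20,G4,10.5), (25,G2,12), (26,G1,13), (28,G4,14)
Step 2: Sum ranks within each group.
R_1 = 21.5 (n_1 = 3)
R_2 = 18 (n_2 = 3)
R_3 = 23.5 (n_3 = 3)
R_4 = 42 (n_4 = 5)
Step 3: H = 12/(N(N+1)) * sum(R_i^2/n_i) - 3(N+1)
     = 12/(14*15) * (21.5^2/3 + 18^2/3 + 23.5^2/3 + 42^2/5) - 3*15
     = 0.057143 * 798.967 - 45
     = 0.655238.
Step 4: Ties present; correction factor C = 1 - 12/(14^3 - 14) = 0.995604. Corrected H = 0.655238 / 0.995604 = 0.658131.
Step 5: Under H0, H ~ chi^2(3); p-value = 0.883005.
Step 6: alpha = 0.05. fail to reject H0.

H = 0.6581, df = 3, p = 0.883005, fail to reject H0.


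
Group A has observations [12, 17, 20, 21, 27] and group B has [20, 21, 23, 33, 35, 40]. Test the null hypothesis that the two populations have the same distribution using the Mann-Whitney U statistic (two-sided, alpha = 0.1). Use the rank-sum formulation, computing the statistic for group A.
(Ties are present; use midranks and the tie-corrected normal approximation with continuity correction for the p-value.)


Step 1: Combine and sort all 11 observations; assign midranks.
sorted (value, group): (12,X), (17,X), (20,X), (20,Y), (21,X), (21,Y), (23,Y), (27,X), (33,Y), (35,Y), (40,Y)
ranks: 12->1, 17->2, 20->3.5, 20->3.5, 21->5.5, 21->5.5, 23->7, 27->8, 33->9, 35->10, 40->11
Step 2: Rank sum for X: R1 = 1 + 2 + 3.5 + 5.5 + 8 = 20.
Step 3: U_X = R1 - n1(n1+1)/2 = 20 - 5*6/2 = 20 - 15 = 5.
       U_Y = n1*n2 - U_X = 30 - 5 = 25.
Step 4: Ties are present, so use the tie-corrected normal approximation (with continuity correction) for the p-value.
Step 5: p-value = 0.081440; compare to alpha = 0.1. reject H0.

U_X = 5, p = 0.081440, reject H0 at alpha = 0.1.


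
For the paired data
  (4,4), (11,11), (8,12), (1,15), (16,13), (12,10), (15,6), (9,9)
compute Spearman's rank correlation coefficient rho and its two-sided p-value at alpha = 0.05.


Step 1: Rank x and y separately (midranks; no ties here).
rank(x): 4->2, 11->5, 8->3, 1->1, 16->8, 12->6, 15->7, 9->4
rank(y): 4->1, 11->5, 12->6, 15->8, 13->7, 10->4, 6->2, 9->3
Step 2: d_i = R_x(i) - R_y(i); compute d_i^2.
  (2-1)^2=1, (5-5)^2=0, (3-6)^2=9, (1-8)^2=49, (8-7)^2=1, (6-4)^2=4, (7-2)^2=25, (4-3)^2=1
sum(d^2) = 90.
Step 3: rho = 1 - 6*90 / (8*(8^2 - 1)) = 1 - 540/504 = -0.071429.
Step 4: Under H0, t = rho * sqrt((n-2)/(1-rho^2)) = -0.1754 ~ t(6).
Step 5: Two-sided p-value from the t-distribution with 6 df = 0.866526.
Step 6: alpha = 0.05. fail to reject H0.

rho = -0.0714, p = 0.866526, fail to reject H0 at alpha = 0.05.


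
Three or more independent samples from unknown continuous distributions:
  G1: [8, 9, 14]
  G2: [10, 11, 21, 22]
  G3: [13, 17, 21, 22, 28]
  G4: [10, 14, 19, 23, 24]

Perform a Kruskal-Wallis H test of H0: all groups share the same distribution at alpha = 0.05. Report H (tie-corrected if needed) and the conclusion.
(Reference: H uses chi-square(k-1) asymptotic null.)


Step 1: Combine all N = 17 observations and assign midranks.
sorted (value, group, rank): (8,G1,1), (9,G1,2), (10,G2,3.5), (10,G4,3.5), (11,G2,5), (13,G3,6), (14,G1,7.5), (14,G4,7.5), (17,G3,9), (19,G4,10), (21,G2,11.5), (21,G3,11.5), (22,G2,13.5), (22,G3,13.5), (23,G4,15), (24,G4,16), (28,G3,17)
Step 2: Sum ranks within each group.
R_1 = 10.5 (n_1 = 3)
R_2 = 33.5 (n_2 = 4)
R_3 = 57 (n_3 = 5)
R_4 = 52 (n_4 = 5)
Step 3: H = 12/(N(N+1)) * sum(R_i^2/n_i) - 3(N+1)
     = 12/(17*18) * (10.5^2/3 + 33.5^2/4 + 57^2/5 + 52^2/5) - 3*18
     = 0.039216 * 1507.91 - 54
     = 5.133824.
Step 4: Ties present; correction factor C = 1 - 24/(17^3 - 17) = 0.995098. Corrected H = 5.133824 / 0.995098 = 5.159113.
Step 5: Under H0, H ~ chi^2(3); p-value = 0.160510.
Step 6: alpha = 0.05. fail to reject H0.

H = 5.1591, df = 3, p = 0.160510, fail to reject H0.


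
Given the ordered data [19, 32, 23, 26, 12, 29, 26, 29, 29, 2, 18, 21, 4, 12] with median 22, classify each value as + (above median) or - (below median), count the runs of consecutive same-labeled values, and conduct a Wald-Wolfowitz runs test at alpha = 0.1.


Step 1: Compute median = 22; label A = above, B = below.
Labels in order: BAAABAAAABBBBB  (n_A = 7, n_B = 7)
Step 2: Count runs R = 5.
Step 3: Under H0 (random ordering), E[R] = 2*n_A*n_B/(n_A+n_B) + 1 = 2*7*7/14 + 1 = 8.0000.
        Var[R] = 2*n_A*n_B*(2*n_A*n_B - n_A - n_B) / ((n_A+n_B)^2 * (n_A+n_B-1)) = 8232/2548 = 3.2308.
        SD[R] = 1.7974.
Step 4: Continuity-corrected z = (R + 0.5 - E[R]) / SD[R] = (5 + 0.5 - 8.0000) / 1.7974 = -1.3909.
Step 5: Two-sided p-value via normal approximation = 2*(1 - Phi(|z|)) = 0.164264.
Step 6: alpha = 0.1. fail to reject H0.

R = 5, z = -1.3909, p = 0.164264, fail to reject H0.


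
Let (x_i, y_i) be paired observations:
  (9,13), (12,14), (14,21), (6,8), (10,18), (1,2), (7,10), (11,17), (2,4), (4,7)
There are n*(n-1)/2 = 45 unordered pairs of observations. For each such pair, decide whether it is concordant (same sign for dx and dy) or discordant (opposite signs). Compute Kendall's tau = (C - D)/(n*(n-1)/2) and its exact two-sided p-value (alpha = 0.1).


Step 1: Enumerate the 45 unordered pairs (i,j) with i<j and classify each by sign(x_j-x_i) * sign(y_j-y_i).
  (1,2):dx=+3,dy=+1->C; (1,3):dx=+5,dy=+8->C; (1,4):dx=-3,dy=-5->C; (1,5):dx=+1,dy=+5->C
  (1,6):dx=-8,dy=-11->C; (1,7):dx=-2,dy=-3->C; (1,8):dx=+2,dy=+4->C; (1,9):dx=-7,dy=-9->C
  (1,10):dx=-5,dy=-6->C; (2,3):dx=+2,dy=+7->C; (2,4):dx=-6,dy=-6->C; (2,5):dx=-2,dy=+4->D
  (2,6):dx=-11,dy=-12->C; (2,7):dx=-5,dy=-4->C; (2,8):dx=-1,dy=+3->D; (2,9):dx=-10,dy=-10->C
  (2,10):dx=-8,dy=-7->C; (3,4):dx=-8,dy=-13->C; (3,5):dx=-4,dy=-3->C; (3,6):dx=-13,dy=-19->C
  (3,7):dx=-7,dy=-11->C; (3,8):dx=-3,dy=-4->C; (3,9):dx=-12,dy=-17->C; (3,10):dx=-10,dy=-14->C
  (4,5):dx=+4,dy=+10->C; (4,6):dx=-5,dy=-6->C; (4,7):dx=+1,dy=+2->C; (4,8):dx=+5,dy=+9->C
  (4,9):dx=-4,dy=-4->C; (4,10):dx=-2,dy=-1->C; (5,6):dx=-9,dy=-16->C; (5,7):dx=-3,dy=-8->C
  (5,8):dx=+1,dy=-1->D; (5,9):dx=-8,dy=-14->C; (5,10):dx=-6,dy=-11->C; (6,7):dx=+6,dy=+8->C
  (6,8):dx=+10,dy=+15->C; (6,9):dx=+1,dy=+2->C; (6,10):dx=+3,dy=+5->C; (7,8):dx=+4,dy=+7->C
  (7,9):dx=-5,dy=-6->C; (7,10):dx=-3,dy=-3->C; (8,9):dx=-9,dy=-13->C; (8,10):dx=-7,dy=-10->C
  (9,10):dx=+2,dy=+3->C
Step 2: C = 42, D = 3, total pairs = 45.
Step 3: tau = (C - D)/(n(n-1)/2) = (42 - 3)/45 = 0.866667.
Step 4: Exact two-sided p-value (enumerate n! = 3628800 permutations of y under H0): p = 0.000115.
Step 5: alpha = 0.1. reject H0.

tau_b = 0.8667 (C=42, D=3), p = 0.000115, reject H0.


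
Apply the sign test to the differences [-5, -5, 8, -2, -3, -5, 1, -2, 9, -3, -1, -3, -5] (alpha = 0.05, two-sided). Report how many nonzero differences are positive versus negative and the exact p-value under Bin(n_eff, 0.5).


Step 1: Discard zero differences. Original n = 13; n_eff = number of nonzero differences = 13.
Nonzero differences (with sign): -5, -5, +8, -2, -3, -5, +1, -2, +9, -3, -1, -3, -5
Step 2: Count signs: positive = 3, negative = 10.
Step 3: Under H0: P(positive) = 0.5, so the number of positives S ~ Bin(13, 0.5).
Step 4: Two-sided exact p-value = sum of Bin(13,0.5) probabilities at or below the observed probability = 0.092285.
Step 5: alpha = 0.05. fail to reject H0.

n_eff = 13, pos = 3, neg = 10, p = 0.092285, fail to reject H0.


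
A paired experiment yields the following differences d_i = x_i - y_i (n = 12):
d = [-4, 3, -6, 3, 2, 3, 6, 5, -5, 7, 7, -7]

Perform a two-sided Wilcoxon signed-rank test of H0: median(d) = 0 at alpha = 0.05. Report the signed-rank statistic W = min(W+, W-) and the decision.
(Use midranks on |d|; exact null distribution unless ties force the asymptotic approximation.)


Step 1: Drop any zero differences (none here) and take |d_i|.
|d| = [4, 3, 6, 3, 2, 3, 6, 5, 5, 7, 7, 7]
Step 2: Midrank |d_i| (ties get averaged ranks).
ranks: |4|->5, |3|->3, |6|->8.5, |3|->3, |2|->1, |3|->3, |6|->8.5, |5|->6.5, |5|->6.5, |7|->11, |7|->11, |7|->11
Step 3: Attach original signs; sum ranks with positive sign and with negative sign.
W+ = 3 + 3 + 1 + 3 + 8.5 + 6.5 + 11 + 11 = 47
W- = 5 + 8.5 + 6.5 + 11 = 31
(Check: W+ + W- = 78 should equal n(n+1)/2 = 78.)
Step 4: Test statistic W = min(W+, W-) = 31.
Step 5: Ties in |d|, so use the tie-corrected normal approximation.
        E[W] = n(n+1)/4 = 12*13/4 = 39.
        Tie groups: |d|=3 (t=3), |d|=5 (t=2), |d|=6 (t=2), |d|=7 (t=3); sum(t^3 - t) = 60.
        Var[W] = n(n+1)(2n+1)/24 - sum(t^3-t)/48 = 3900/24 - 60/48 = 161.25.
        z = (W - E[W]) / sqrt(Var[W]) = (31 - 39) / 12.6984 = -0.6300.
        Two-sided p = 2*Phi(z) = 0.528695.
Step 6: alpha = 0.05. fail to reject H0.

W+ = 47, W- = 31, W = min = 31, p = 0.528695, fail to reject H0.


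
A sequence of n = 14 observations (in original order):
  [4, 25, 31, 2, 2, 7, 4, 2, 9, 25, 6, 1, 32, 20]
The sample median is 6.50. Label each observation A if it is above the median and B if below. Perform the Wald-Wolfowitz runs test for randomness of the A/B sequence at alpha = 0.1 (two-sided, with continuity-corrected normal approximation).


Step 1: Compute median = 6.50; label A = above, B = below.
Labels in order: BAABBABBAABBAA  (n_A = 7, n_B = 7)
Step 2: Count runs R = 8.
Step 3: Under H0 (random ordering), E[R] = 2*n_A*n_B/(n_A+n_B) + 1 = 2*7*7/14 + 1 = 8.0000.
        Var[R] = 2*n_A*n_B*(2*n_A*n_B - n_A - n_B) / ((n_A+n_B)^2 * (n_A+n_B-1)) = 8232/2548 = 3.2308.
        SD[R] = 1.7974.
Step 4: R = E[R], so z = 0 with no continuity correction.
Step 5: Two-sided p-value via normal approximation = 2*(1 - Phi(|z|)) = 1.000000.
Step 6: alpha = 0.1. fail to reject H0.

R = 8, z = 0.0000, p = 1.000000, fail to reject H0.


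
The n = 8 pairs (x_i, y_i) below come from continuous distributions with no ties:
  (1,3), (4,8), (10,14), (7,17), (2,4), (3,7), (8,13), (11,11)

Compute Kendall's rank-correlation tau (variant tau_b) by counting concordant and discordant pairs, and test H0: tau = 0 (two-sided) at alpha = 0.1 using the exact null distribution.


Step 1: Enumerate the 28 unordered pairs (i,j) with i<j and classify each by sign(x_j-x_i) * sign(y_j-y_i).
  (1,2):dx=+3,dy=+5->C; (1,3):dx=+9,dy=+11->C; (1,4):dx=+6,dy=+14->C; (1,5):dx=+1,dy=+1->C
  (1,6):dx=+2,dy=+4->C; (1,7):dx=+7,dy=+10->C; (1,8):dx=+10,dy=+8->C; (2,3):dx=+6,dy=+6->C
  (2,4):dx=+3,dy=+9->C; (2,5):dx=-2,dy=-4->C; (2,6):dx=-1,dy=-1->C; (2,7):dx=+4,dy=+5->C
  (2,8):dx=+7,dy=+3->C; (3,4):dx=-3,dy=+3->D; (3,5):dx=-8,dy=-10->C; (3,6):dx=-7,dy=-7->C
  (3,7):dx=-2,dy=-1->C; (3,8):dx=+1,dy=-3->D; (4,5):dx=-5,dy=-13->C; (4,6):dx=-4,dy=-10->C
  (4,7):dx=+1,dy=-4->D; (4,8):dx=+4,dy=-6->D; (5,6):dx=+1,dy=+3->C; (5,7):dx=+6,dy=+9->C
  (5,8):dx=+9,dy=+7->C; (6,7):dx=+5,dy=+6->C; (6,8):dx=+8,dy=+4->C; (7,8):dx=+3,dy=-2->D
Step 2: C = 23, D = 5, total pairs = 28.
Step 3: tau = (C - D)/(n(n-1)/2) = (23 - 5)/28 = 0.642857.
Step 4: Exact two-sided p-value (enumerate n! = 40320 permutations of y under H0): p = 0.031151.
Step 5: alpha = 0.1. reject H0.

tau_b = 0.6429 (C=23, D=5), p = 0.031151, reject H0.


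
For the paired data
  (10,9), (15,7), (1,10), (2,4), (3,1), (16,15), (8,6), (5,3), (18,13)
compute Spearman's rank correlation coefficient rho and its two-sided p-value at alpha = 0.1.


Step 1: Rank x and y separately (midranks; no ties here).
rank(x): 10->6, 15->7, 1->1, 2->2, 3->3, 16->8, 8->5, 5->4, 18->9
rank(y): 9->6, 7->5, 10->7, 4->3, 1->1, 15->9, 6->4, 3->2, 13->8
Step 2: d_i = R_x(i) - R_y(i); compute d_i^2.
  (6-6)^2=0, (7-5)^2=4, (1-7)^2=36, (2-3)^2=1, (3-1)^2=4, (8-9)^2=1, (5-4)^2=1, (4-2)^2=4, (9-8)^2=1
sum(d^2) = 52.
Step 3: rho = 1 - 6*52 / (9*(9^2 - 1)) = 1 - 312/720 = 0.566667.
Step 4: Under H0, t = rho * sqrt((n-2)/(1-rho^2)) = 1.8196 ~ t(7).
Step 5: Two-sided p-value from the t-distribution with 7 df = 0.111633.
Step 6: alpha = 0.1. fail to reject H0.

rho = 0.5667, p = 0.111633, fail to reject H0 at alpha = 0.1.


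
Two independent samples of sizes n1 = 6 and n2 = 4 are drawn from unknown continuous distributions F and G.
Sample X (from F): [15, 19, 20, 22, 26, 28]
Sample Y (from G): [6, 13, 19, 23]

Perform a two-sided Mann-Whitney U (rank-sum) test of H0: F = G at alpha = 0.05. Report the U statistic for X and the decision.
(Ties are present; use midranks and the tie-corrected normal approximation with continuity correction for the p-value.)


Step 1: Combine and sort all 10 observations; assign midranks.
sorted (value, group): (6,Y), (13,Y), (15,X), (19,X), (19,Y), (20,X), (22,X), (23,Y), (26,X), (28,X)
ranks: 6->1, 13->2, 15->3, 19->4.5, 19->4.5, 20->6, 22->7, 23->8, 26->9, 28->10
Step 2: Rank sum for X: R1 = 3 + 4.5 + 6 + 7 + 9 + 10 = 39.5.
Step 3: U_X = R1 - n1(n1+1)/2 = 39.5 - 6*7/2 = 39.5 - 21 = 18.5.
       U_Y = n1*n2 - U_X = 24 - 18.5 = 5.5.
Step 4: Ties are present, so use the tie-corrected normal approximation (with continuity correction) for the p-value.
Step 5: p-value = 0.199458; compare to alpha = 0.05. fail to reject H0.

U_X = 18.5, p = 0.199458, fail to reject H0 at alpha = 0.05.


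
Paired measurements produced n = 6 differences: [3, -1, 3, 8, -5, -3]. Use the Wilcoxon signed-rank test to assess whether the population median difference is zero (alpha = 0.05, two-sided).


Step 1: Drop any zero differences (none here) and take |d_i|.
|d| = [3, 1, 3, 8, 5, 3]
Step 2: Midrank |d_i| (ties get averaged ranks).
ranks: |3|->3, |1|->1, |3|->3, |8|->6, |5|->5, |3|->3
Step 3: Attach original signs; sum ranks with positive sign and with negative sign.
W+ = 3 + 3 + 6 = 12
W- = 1 + 5 + 3 = 9
(Check: W+ + W- = 21 should equal n(n+1)/2 = 21.)
Step 4: Test statistic W = min(W+, W-) = 9.
Step 5: Ties in |d|, so use the tie-corrected normal approximation.
        E[W] = n(n+1)/4 = 6*7/4 = 10.5.
        Tie groups: |d|=3 (t=3); sum(t^3 - t) = 24.
        Var[W] = n(n+1)(2n+1)/24 - sum(t^3-t)/48 = 546/24 - 24/48 = 22.25.
        z = (W - E[W]) / sqrt(Var[W]) = (9 - 10.5) / 4.7170 = -0.3180.
        Two-sided p = 2*Phi(z) = 0.750485.
Step 6: alpha = 0.05. fail to reject H0.

W+ = 12, W- = 9, W = min = 9, p = 0.750485, fail to reject H0.


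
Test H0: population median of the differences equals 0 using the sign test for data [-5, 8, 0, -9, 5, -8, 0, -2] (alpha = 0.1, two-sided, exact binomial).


Step 1: Discard zero differences. Original n = 8; n_eff = number of nonzero differences = 6.
Nonzero differences (with sign): -5, +8, -9, +5, -8, -2
Step 2: Count signs: positive = 2, negative = 4.
Step 3: Under H0: P(positive) = 0.5, so the number of positives S ~ Bin(6, 0.5).
Step 4: Two-sided exact p-value = sum of Bin(6,0.5) probabilities at or below the observed probability = 0.687500.
Step 5: alpha = 0.1. fail to reject H0.

n_eff = 6, pos = 2, neg = 4, p = 0.687500, fail to reject H0.


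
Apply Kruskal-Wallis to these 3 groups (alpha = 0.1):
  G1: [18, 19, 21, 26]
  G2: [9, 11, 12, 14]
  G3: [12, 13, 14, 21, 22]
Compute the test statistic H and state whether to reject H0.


Step 1: Combine all N = 13 observations and assign midranks.
sorted (value, group, rank): (9,G2,1), (11,G2,2), (12,G2,3.5), (12,G3,3.5), (13,G3,5), (14,G2,6.5), (14,G3,6.5), (18,G1,8), (19,G1,9), (21,G1,10.5), (21,G3,10.5), (22,G3,12), (26,G1,13)
Step 2: Sum ranks within each group.
R_1 = 40.5 (n_1 = 4)
R_2 = 13 (n_2 = 4)
R_3 = 37.5 (n_3 = 5)
Step 3: H = 12/(N(N+1)) * sum(R_i^2/n_i) - 3(N+1)
     = 12/(13*14) * (40.5^2/4 + 13^2/4 + 37.5^2/5) - 3*14
     = 0.065934 * 733.562 - 42
     = 6.366758.
Step 4: Ties present; correction factor C = 1 - 18/(13^3 - 13) = 0.991758. Corrected H = 6.366758 / 0.991758 = 6.419668.
Step 5: Under H0, H ~ chi^2(2); p-value = 0.040363.
Step 6: alpha = 0.1. reject H0.

H = 6.4197, df = 2, p = 0.040363, reject H0.


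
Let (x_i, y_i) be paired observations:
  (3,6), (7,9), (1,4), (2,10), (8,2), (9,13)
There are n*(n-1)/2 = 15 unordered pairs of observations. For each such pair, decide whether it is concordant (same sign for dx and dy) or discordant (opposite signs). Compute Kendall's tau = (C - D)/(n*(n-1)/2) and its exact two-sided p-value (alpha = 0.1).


Step 1: Enumerate the 15 unordered pairs (i,j) with i<j and classify each by sign(x_j-x_i) * sign(y_j-y_i).
  (1,2):dx=+4,dy=+3->C; (1,3):dx=-2,dy=-2->C; (1,4):dx=-1,dy=+4->D; (1,5):dx=+5,dy=-4->D
  (1,6):dx=+6,dy=+7->C; (2,3):dx=-6,dy=-5->C; (2,4):dx=-5,dy=+1->D; (2,5):dx=+1,dy=-7->D
  (2,6):dx=+2,dy=+4->C; (3,4):dx=+1,dy=+6->C; (3,5):dx=+7,dy=-2->D; (3,6):dx=+8,dy=+9->C
  (4,5):dx=+6,dy=-8->D; (4,6):dx=+7,dy=+3->C; (5,6):dx=+1,dy=+11->C
Step 2: C = 9, D = 6, total pairs = 15.
Step 3: tau = (C - D)/(n(n-1)/2) = (9 - 6)/15 = 0.200000.
Step 4: Exact two-sided p-value (enumerate n! = 720 permutations of y under H0): p = 0.719444.
Step 5: alpha = 0.1. fail to reject H0.

tau_b = 0.2000 (C=9, D=6), p = 0.719444, fail to reject H0.


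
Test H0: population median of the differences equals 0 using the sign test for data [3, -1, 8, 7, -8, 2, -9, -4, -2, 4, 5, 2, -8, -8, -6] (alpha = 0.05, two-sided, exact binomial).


Step 1: Discard zero differences. Original n = 15; n_eff = number of nonzero differences = 15.
Nonzero differences (with sign): +3, -1, +8, +7, -8, +2, -9, -4, -2, +4, +5, +2, -8, -8, -6
Step 2: Count signs: positive = 7, negative = 8.
Step 3: Under H0: P(positive) = 0.5, so the number of positives S ~ Bin(15, 0.5).
Step 4: Two-sided exact p-value = sum of Bin(15,0.5) probabilities at or below the observed probability = 1.000000.
Step 5: alpha = 0.05. fail to reject H0.

n_eff = 15, pos = 7, neg = 8, p = 1.000000, fail to reject H0.


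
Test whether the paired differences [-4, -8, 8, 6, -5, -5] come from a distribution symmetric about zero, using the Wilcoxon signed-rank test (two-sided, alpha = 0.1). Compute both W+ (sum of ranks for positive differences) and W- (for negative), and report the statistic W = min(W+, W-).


Step 1: Drop any zero differences (none here) and take |d_i|.
|d| = [4, 8, 8, 6, 5, 5]
Step 2: Midrank |d_i| (ties get averaged ranks).
ranks: |4|->1, |8|->5.5, |8|->5.5, |6|->4, |5|->2.5, |5|->2.5
Step 3: Attach original signs; sum ranks with positive sign and with negative sign.
W+ = 5.5 + 4 = 9.5
W- = 1 + 5.5 + 2.5 + 2.5 = 11.5
(Check: W+ + W- = 21 should equal n(n+1)/2 = 21.)
Step 4: Test statistic W = min(W+, W-) = 9.5.
Step 5: Ties in |d|, so use the tie-corrected normal approximation.
        E[W] = n(n+1)/4 = 6*7/4 = 10.5.
        Tie groups: |d|=5 (t=2), |d|=8 (t=2); sum(t^3 - t) = 12.
        Var[W] = n(n+1)(2n+1)/24 - sum(t^3-t)/48 = 546/24 - 12/48 = 22.5.
        z = (W - E[W]) / sqrt(Var[W]) = (9.5 - 10.5) / 4.7434 = -0.2108.
        Two-sided p = 2*Phi(z) = 0.833029.
Step 6: alpha = 0.1. fail to reject H0.

W+ = 9.5, W- = 11.5, W = min = 9.5, p = 0.833029, fail to reject H0.


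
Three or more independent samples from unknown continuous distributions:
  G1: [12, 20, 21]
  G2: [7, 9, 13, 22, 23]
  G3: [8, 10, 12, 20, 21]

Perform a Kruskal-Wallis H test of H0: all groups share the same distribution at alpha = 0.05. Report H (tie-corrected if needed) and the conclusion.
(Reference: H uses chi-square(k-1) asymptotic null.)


Step 1: Combine all N = 13 observations and assign midranks.
sorted (value, group, rank): (7,G2,1), (8,G3,2), (9,G2,3), (10,G3,4), (12,G1,5.5), (12,G3,5.5), (13,G2,7), (20,G1,8.5), (20,G3,8.5), (21,G1,10.5), (21,G3,10.5), (22,G2,12), (23,G2,13)
Step 2: Sum ranks within each group.
R_1 = 24.5 (n_1 = 3)
R_2 = 36 (n_2 = 5)
R_3 = 30.5 (n_3 = 5)
Step 3: H = 12/(N(N+1)) * sum(R_i^2/n_i) - 3(N+1)
     = 12/(13*14) * (24.5^2/3 + 36^2/5 + 30.5^2/5) - 3*14
     = 0.065934 * 645.333 - 42
     = 0.549451.
Step 4: Ties present; correction factor C = 1 - 18/(13^3 - 13) = 0.991758. Corrected H = 0.549451 / 0.991758 = 0.554017.
Step 5: Under H0, H ~ chi^2(2); p-value = 0.758048.
Step 6: alpha = 0.05. fail to reject H0.

H = 0.5540, df = 2, p = 0.758048, fail to reject H0.


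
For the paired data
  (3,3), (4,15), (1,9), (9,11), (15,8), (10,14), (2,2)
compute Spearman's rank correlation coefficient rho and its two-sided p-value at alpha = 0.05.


Step 1: Rank x and y separately (midranks; no ties here).
rank(x): 3->3, 4->4, 1->1, 9->5, 15->7, 10->6, 2->2
rank(y): 3->2, 15->7, 9->4, 11->5, 8->3, 14->6, 2->1
Step 2: d_i = R_x(i) - R_y(i); compute d_i^2.
  (3-2)^2=1, (4-7)^2=9, (1-4)^2=9, (5-5)^2=0, (7-3)^2=16, (6-6)^2=0, (2-1)^2=1
sum(d^2) = 36.
Step 3: rho = 1 - 6*36 / (7*(7^2 - 1)) = 1 - 216/336 = 0.357143.
Step 4: Under H0, t = rho * sqrt((n-2)/(1-rho^2)) = 0.8550 ~ t(5).
Step 5: Two-sided p-value from the t-distribution with 5 df = 0.431611.
Step 6: alpha = 0.05. fail to reject H0.

rho = 0.3571, p = 0.431611, fail to reject H0 at alpha = 0.05.


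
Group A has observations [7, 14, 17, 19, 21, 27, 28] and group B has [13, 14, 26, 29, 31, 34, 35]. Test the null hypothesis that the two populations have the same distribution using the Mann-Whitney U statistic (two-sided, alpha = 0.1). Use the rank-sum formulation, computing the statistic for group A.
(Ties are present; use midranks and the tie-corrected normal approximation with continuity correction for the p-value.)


Step 1: Combine and sort all 14 observations; assign midranks.
sorted (value, group): (7,X), (13,Y), (14,X), (14,Y), (17,X), (19,X), (21,X), (26,Y), (27,X), (28,X), (29,Y), (31,Y), (34,Y), (35,Y)
ranks: 7->1, 13->2, 14->3.5, 14->3.5, 17->5, 19->6, 21->7, 26->8, 27->9, 28->10, 29->11, 31->12, 34->13, 35->14
Step 2: Rank sum for X: R1 = 1 + 3.5 + 5 + 6 + 7 + 9 + 10 = 41.5.
Step 3: U_X = R1 - n1(n1+1)/2 = 41.5 - 7*8/2 = 41.5 - 28 = 13.5.
       U_Y = n1*n2 - U_X = 49 - 13.5 = 35.5.
Step 4: Ties are present, so use the tie-corrected normal approximation (with continuity correction) for the p-value.
Step 5: p-value = 0.179234; compare to alpha = 0.1. fail to reject H0.

U_X = 13.5, p = 0.179234, fail to reject H0 at alpha = 0.1.


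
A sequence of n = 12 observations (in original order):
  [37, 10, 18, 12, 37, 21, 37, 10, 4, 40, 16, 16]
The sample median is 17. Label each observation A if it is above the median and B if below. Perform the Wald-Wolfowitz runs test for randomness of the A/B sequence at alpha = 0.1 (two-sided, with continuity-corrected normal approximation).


Step 1: Compute median = 17; label A = above, B = below.
Labels in order: ABABAAABBABB  (n_A = 6, n_B = 6)
Step 2: Count runs R = 8.
Step 3: Under H0 (random ordering), E[R] = 2*n_A*n_B/(n_A+n_B) + 1 = 2*6*6/12 + 1 = 7.0000.
        Var[R] = 2*n_A*n_B*(2*n_A*n_B - n_A - n_B) / ((n_A+n_B)^2 * (n_A+n_B-1)) = 4320/1584 = 2.7273.
        SD[R] = 1.6514.
Step 4: Continuity-corrected z = (R - 0.5 - E[R]) / SD[R] = (8 - 0.5 - 7.0000) / 1.6514 = 0.3028.
Step 5: Two-sided p-value via normal approximation = 2*(1 - Phi(|z|)) = 0.762069.
Step 6: alpha = 0.1. fail to reject H0.

R = 8, z = 0.3028, p = 0.762069, fail to reject H0.


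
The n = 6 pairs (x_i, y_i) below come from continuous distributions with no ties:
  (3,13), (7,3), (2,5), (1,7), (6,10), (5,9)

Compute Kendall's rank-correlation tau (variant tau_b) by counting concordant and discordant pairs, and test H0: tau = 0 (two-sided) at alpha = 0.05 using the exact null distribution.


Step 1: Enumerate the 15 unordered pairs (i,j) with i<j and classify each by sign(x_j-x_i) * sign(y_j-y_i).
  (1,2):dx=+4,dy=-10->D; (1,3):dx=-1,dy=-8->C; (1,4):dx=-2,dy=-6->C; (1,5):dx=+3,dy=-3->D
  (1,6):dx=+2,dy=-4->D; (2,3):dx=-5,dy=+2->D; (2,4):dx=-6,dy=+4->D; (2,5):dx=-1,dy=+7->D
  (2,6):dx=-2,dy=+6->D; (3,4):dx=-1,dy=+2->D; (3,5):dx=+4,dy=+5->C; (3,6):dx=+3,dy=+4->C
  (4,5):dx=+5,dy=+3->C; (4,6):dx=+4,dy=+2->C; (5,6):dx=-1,dy=-1->C
Step 2: C = 7, D = 8, total pairs = 15.
Step 3: tau = (C - D)/(n(n-1)/2) = (7 - 8)/15 = -0.066667.
Step 4: Exact two-sided p-value (enumerate n! = 720 permutations of y under H0): p = 1.000000.
Step 5: alpha = 0.05. fail to reject H0.

tau_b = -0.0667 (C=7, D=8), p = 1.000000, fail to reject H0.


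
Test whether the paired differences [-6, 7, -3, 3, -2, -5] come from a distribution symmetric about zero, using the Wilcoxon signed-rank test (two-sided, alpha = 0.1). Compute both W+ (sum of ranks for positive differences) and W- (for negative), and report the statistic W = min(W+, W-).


Step 1: Drop any zero differences (none here) and take |d_i|.
|d| = [6, 7, 3, 3, 2, 5]
Step 2: Midrank |d_i| (ties get averaged ranks).
ranks: |6|->5, |7|->6, |3|->2.5, |3|->2.5, |2|->1, |5|->4
Step 3: Attach original signs; sum ranks with positive sign and with negative sign.
W+ = 6 + 2.5 = 8.5
W- = 5 + 2.5 + 1 + 4 = 12.5
(Check: W+ + W- = 21 should equal n(n+1)/2 = 21.)
Step 4: Test statistic W = min(W+, W-) = 8.5.
Step 5: Ties in |d|, so use the tie-corrected normal approximation.
        E[W] = n(n+1)/4 = 6*7/4 = 10.5.
        Tie groups: |d|=3 (t=2); sum(t^3 - t) = 6.
        Var[W] = n(n+1)(2n+1)/24 - sum(t^3-t)/48 = 546/24 - 6/48 = 22.625.
        z = (W - E[W]) / sqrt(Var[W]) = (8.5 - 10.5) / 4.7566 = -0.4205.
        Two-sided p = 2*Phi(z) = 0.674142.
Step 6: alpha = 0.1. fail to reject H0.

W+ = 8.5, W- = 12.5, W = min = 8.5, p = 0.674142, fail to reject H0.


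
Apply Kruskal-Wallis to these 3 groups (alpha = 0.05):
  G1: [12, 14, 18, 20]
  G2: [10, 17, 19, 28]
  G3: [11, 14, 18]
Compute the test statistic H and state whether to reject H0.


Step 1: Combine all N = 11 observations and assign midranks.
sorted (value, group, rank): (10,G2,1), (11,G3,2), (12,G1,3), (14,G1,4.5), (14,G3,4.5), (17,G2,6), (18,G1,7.5), (18,G3,7.5), (19,G2,9), (20,G1,10), (28,G2,11)
Step 2: Sum ranks within each group.
R_1 = 25 (n_1 = 4)
R_2 = 27 (n_2 = 4)
R_3 = 14 (n_3 = 3)
Step 3: H = 12/(N(N+1)) * sum(R_i^2/n_i) - 3(N+1)
     = 12/(11*12) * (25^2/4 + 27^2/4 + 14^2/3) - 3*12
     = 0.090909 * 403.833 - 36
     = 0.712121.
Step 4: Ties present; correction factor C = 1 - 12/(11^3 - 11) = 0.990909. Corrected H = 0.712121 / 0.990909 = 0.718654.
Step 5: Under H0, H ~ chi^2(2); p-value = 0.698146.
Step 6: alpha = 0.05. fail to reject H0.

H = 0.7187, df = 2, p = 0.698146, fail to reject H0.


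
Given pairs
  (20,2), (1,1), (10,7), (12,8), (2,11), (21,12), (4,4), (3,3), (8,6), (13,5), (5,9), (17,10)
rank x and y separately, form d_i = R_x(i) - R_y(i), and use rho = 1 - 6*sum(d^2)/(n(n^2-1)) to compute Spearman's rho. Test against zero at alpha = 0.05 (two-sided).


Step 1: Rank x and y separately (midranks; no ties here).
rank(x): 20->11, 1->1, 10->7, 12->8, 2->2, 21->12, 4->4, 3->3, 8->6, 13->9, 5->5, 17->10
rank(y): 2->2, 1->1, 7->7, 8->8, 11->11, 12->12, 4->4, 3->3, 6->6, 5->5, 9->9, 10->10
Step 2: d_i = R_x(i) - R_y(i); compute d_i^2.
  (11-2)^2=81, (1-1)^2=0, (7-7)^2=0, (8-8)^2=0, (2-11)^2=81, (12-12)^2=0, (4-4)^2=0, (3-3)^2=0, (6-6)^2=0, (9-5)^2=16, (5-9)^2=16, (10-10)^2=0
sum(d^2) = 194.
Step 3: rho = 1 - 6*194 / (12*(12^2 - 1)) = 1 - 1164/1716 = 0.321678.
Step 4: Under H0, t = rho * sqrt((n-2)/(1-rho^2)) = 1.0743 ~ t(10).
Step 5: Two-sided p-value from the t-distribution with 10 df = 0.307910.
Step 6: alpha = 0.05. fail to reject H0.

rho = 0.3217, p = 0.307910, fail to reject H0 at alpha = 0.05.


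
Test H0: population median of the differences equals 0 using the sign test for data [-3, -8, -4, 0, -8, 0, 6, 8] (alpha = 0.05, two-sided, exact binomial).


Step 1: Discard zero differences. Original n = 8; n_eff = number of nonzero differences = 6.
Nonzero differences (with sign): -3, -8, -4, -8, +6, +8
Step 2: Count signs: positive = 2, negative = 4.
Step 3: Under H0: P(positive) = 0.5, so the number of positives S ~ Bin(6, 0.5).
Step 4: Two-sided exact p-value = sum of Bin(6,0.5) probabilities at or below the observed probability = 0.687500.
Step 5: alpha = 0.05. fail to reject H0.

n_eff = 6, pos = 2, neg = 4, p = 0.687500, fail to reject H0.


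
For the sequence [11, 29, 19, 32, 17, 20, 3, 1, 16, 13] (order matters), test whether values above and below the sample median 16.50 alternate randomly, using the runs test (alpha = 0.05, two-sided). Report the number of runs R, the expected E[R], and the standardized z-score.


Step 1: Compute median = 16.50; label A = above, B = below.
Labels in order: BAAAAABBBB  (n_A = 5, n_B = 5)
Step 2: Count runs R = 3.
Step 3: Under H0 (random ordering), E[R] = 2*n_A*n_B/(n_A+n_B) + 1 = 2*5*5/10 + 1 = 6.0000.
        Var[R] = 2*n_A*n_B*(2*n_A*n_B - n_A - n_B) / ((n_A+n_B)^2 * (n_A+n_B-1)) = 2000/900 = 2.2222.
        SD[R] = 1.4907.
Step 4: Continuity-corrected z = (R + 0.5 - E[R]) / SD[R] = (3 + 0.5 - 6.0000) / 1.4907 = -1.6771.
Step 5: Two-sided p-value via normal approximation = 2*(1 - Phi(|z|)) = 0.093533.
Step 6: alpha = 0.05. fail to reject H0.

R = 3, z = -1.6771, p = 0.093533, fail to reject H0.


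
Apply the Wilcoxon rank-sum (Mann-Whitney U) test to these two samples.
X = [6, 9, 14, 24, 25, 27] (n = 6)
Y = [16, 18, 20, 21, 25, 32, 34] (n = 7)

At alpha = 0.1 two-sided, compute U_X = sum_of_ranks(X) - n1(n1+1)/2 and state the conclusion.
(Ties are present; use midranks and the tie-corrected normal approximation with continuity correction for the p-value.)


Step 1: Combine and sort all 13 observations; assign midranks.
sorted (value, group): (6,X), (9,X), (14,X), (16,Y), (18,Y), (20,Y), (21,Y), (24,X), (25,X), (25,Y), (27,X), (32,Y), (34,Y)
ranks: 6->1, 9->2, 14->3, 16->4, 18->5, 20->6, 21->7, 24->8, 25->9.5, 25->9.5, 27->11, 32->12, 34->13
Step 2: Rank sum for X: R1 = 1 + 2 + 3 + 8 + 9.5 + 11 = 34.5.
Step 3: U_X = R1 - n1(n1+1)/2 = 34.5 - 6*7/2 = 34.5 - 21 = 13.5.
       U_Y = n1*n2 - U_X = 42 - 13.5 = 28.5.
Step 4: Ties are present, so use the tie-corrected normal approximation (with continuity correction) for the p-value.
Step 5: p-value = 0.316645; compare to alpha = 0.1. fail to reject H0.

U_X = 13.5, p = 0.316645, fail to reject H0 at alpha = 0.1.


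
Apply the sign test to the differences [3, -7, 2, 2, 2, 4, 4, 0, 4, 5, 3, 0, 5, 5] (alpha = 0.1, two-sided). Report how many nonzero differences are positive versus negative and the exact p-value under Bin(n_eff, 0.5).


Step 1: Discard zero differences. Original n = 14; n_eff = number of nonzero differences = 12.
Nonzero differences (with sign): +3, -7, +2, +2, +2, +4, +4, +4, +5, +3, +5, +5
Step 2: Count signs: positive = 11, negative = 1.
Step 3: Under H0: P(positive) = 0.5, so the number of positives S ~ Bin(12, 0.5).
Step 4: Two-sided exact p-value = sum of Bin(12,0.5) probabilities at or below the observed probability = 0.006348.
Step 5: alpha = 0.1. reject H0.

n_eff = 12, pos = 11, neg = 1, p = 0.006348, reject H0.


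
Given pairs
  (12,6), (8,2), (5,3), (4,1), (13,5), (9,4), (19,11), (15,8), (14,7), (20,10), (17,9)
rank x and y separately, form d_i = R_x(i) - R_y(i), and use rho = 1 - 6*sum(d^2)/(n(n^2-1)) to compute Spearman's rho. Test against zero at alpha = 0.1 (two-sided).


Step 1: Rank x and y separately (midranks; no ties here).
rank(x): 12->5, 8->3, 5->2, 4->1, 13->6, 9->4, 19->10, 15->8, 14->7, 20->11, 17->9
rank(y): 6->6, 2->2, 3->3, 1->1, 5->5, 4->4, 11->11, 8->8, 7->7, 10->10, 9->9
Step 2: d_i = R_x(i) - R_y(i); compute d_i^2.
  (5-6)^2=1, (3-2)^2=1, (2-3)^2=1, (1-1)^2=0, (6-5)^2=1, (4-4)^2=0, (10-11)^2=1, (8-8)^2=0, (7-7)^2=0, (11-10)^2=1, (9-9)^2=0
sum(d^2) = 6.
Step 3: rho = 1 - 6*6 / (11*(11^2 - 1)) = 1 - 36/1320 = 0.972727.
Step 4: Under H0, t = rho * sqrt((n-2)/(1-rho^2)) = 12.5810 ~ t(9).
Step 5: Two-sided p-value from the t-distribution with 9 df = 0.000001.
Step 6: alpha = 0.1. reject H0.

rho = 0.9727, p = 0.000001, reject H0 at alpha = 0.1.


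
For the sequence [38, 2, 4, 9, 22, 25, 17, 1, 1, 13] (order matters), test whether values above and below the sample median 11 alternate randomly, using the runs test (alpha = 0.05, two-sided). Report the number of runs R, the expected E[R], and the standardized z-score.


Step 1: Compute median = 11; label A = above, B = below.
Labels in order: ABBBAAABBA  (n_A = 5, n_B = 5)
Step 2: Count runs R = 5.
Step 3: Under H0 (random ordering), E[R] = 2*n_A*n_B/(n_A+n_B) + 1 = 2*5*5/10 + 1 = 6.0000.
        Var[R] = 2*n_A*n_B*(2*n_A*n_B - n_A - n_B) / ((n_A+n_B)^2 * (n_A+n_B-1)) = 2000/900 = 2.2222.
        SD[R] = 1.4907.
Step 4: Continuity-corrected z = (R + 0.5 - E[R]) / SD[R] = (5 + 0.5 - 6.0000) / 1.4907 = -0.3354.
Step 5: Two-sided p-value via normal approximation = 2*(1 - Phi(|z|)) = 0.737316.
Step 6: alpha = 0.05. fail to reject H0.

R = 5, z = -0.3354, p = 0.737316, fail to reject H0.


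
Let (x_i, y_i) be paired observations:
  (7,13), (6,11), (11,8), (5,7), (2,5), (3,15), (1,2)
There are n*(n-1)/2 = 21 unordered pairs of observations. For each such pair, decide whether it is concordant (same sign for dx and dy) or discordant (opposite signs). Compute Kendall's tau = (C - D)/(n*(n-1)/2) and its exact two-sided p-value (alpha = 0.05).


Step 1: Enumerate the 21 unordered pairs (i,j) with i<j and classify each by sign(x_j-x_i) * sign(y_j-y_i).
  (1,2):dx=-1,dy=-2->C; (1,3):dx=+4,dy=-5->D; (1,4):dx=-2,dy=-6->C; (1,5):dx=-5,dy=-8->C
  (1,6):dx=-4,dy=+2->D; (1,7):dx=-6,dy=-11->C; (2,3):dx=+5,dy=-3->D; (2,4):dx=-1,dy=-4->C
  (2,5):dx=-4,dy=-6->C; (2,6):dx=-3,dy=+4->D; (2,7):dx=-5,dy=-9->C; (3,4):dx=-6,dy=-1->C
  (3,5):dx=-9,dy=-3->C; (3,6):dx=-8,dy=+7->D; (3,7):dx=-10,dy=-6->C; (4,5):dx=-3,dy=-2->C
  (4,6):dx=-2,dy=+8->D; (4,7):dx=-4,dy=-5->C; (5,6):dx=+1,dy=+10->C; (5,7):dx=-1,dy=-3->C
  (6,7):dx=-2,dy=-13->C
Step 2: C = 15, D = 6, total pairs = 21.
Step 3: tau = (C - D)/(n(n-1)/2) = (15 - 6)/21 = 0.428571.
Step 4: Exact two-sided p-value (enumerate n! = 5040 permutations of y under H0): p = 0.238889.
Step 5: alpha = 0.05. fail to reject H0.

tau_b = 0.4286 (C=15, D=6), p = 0.238889, fail to reject H0.


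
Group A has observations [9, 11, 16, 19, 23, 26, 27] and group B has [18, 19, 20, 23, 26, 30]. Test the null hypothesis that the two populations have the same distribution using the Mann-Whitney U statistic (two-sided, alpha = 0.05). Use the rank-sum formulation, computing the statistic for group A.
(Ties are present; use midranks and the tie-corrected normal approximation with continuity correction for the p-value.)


Step 1: Combine and sort all 13 observations; assign midranks.
sorted (value, group): (9,X), (11,X), (16,X), (18,Y), (19,X), (19,Y), (20,Y), (23,X), (23,Y), (26,X), (26,Y), (27,X), (30,Y)
ranks: 9->1, 11->2, 16->3, 18->4, 19->5.5, 19->5.5, 20->7, 23->8.5, 23->8.5, 26->10.5, 26->10.5, 27->12, 30->13
Step 2: Rank sum for X: R1 = 1 + 2 + 3 + 5.5 + 8.5 + 10.5 + 12 = 42.5.
Step 3: U_X = R1 - n1(n1+1)/2 = 42.5 - 7*8/2 = 42.5 - 28 = 14.5.
       U_Y = n1*n2 - U_X = 42 - 14.5 = 27.5.
Step 4: Ties are present, so use the tie-corrected normal approximation (with continuity correction) for the p-value.
Step 5: p-value = 0.389405; compare to alpha = 0.05. fail to reject H0.

U_X = 14.5, p = 0.389405, fail to reject H0 at alpha = 0.05.
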